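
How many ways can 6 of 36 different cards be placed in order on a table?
P(36,6) = 36!/(36-6)! = 1402410240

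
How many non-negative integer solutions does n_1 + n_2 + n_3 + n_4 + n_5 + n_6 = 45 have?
C(45+6-1, 6-1) = C(50, 5) = 2118760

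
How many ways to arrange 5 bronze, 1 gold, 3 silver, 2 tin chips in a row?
11! / (5! × 1! × 3! × 2!) = 27720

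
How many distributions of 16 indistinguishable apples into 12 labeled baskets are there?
C(16+12-1, 12-1) = C(27, 11) = 13037895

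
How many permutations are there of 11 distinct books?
11! = 39916800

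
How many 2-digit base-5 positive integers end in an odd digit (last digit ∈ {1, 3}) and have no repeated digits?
Last∈{1,3}. Last=0: 0. Last nonzero: 2×3×P(3,0) = 6. Total = 6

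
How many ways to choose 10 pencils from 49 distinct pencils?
C(49,10) = 49!/(10!×39!) = 8217822536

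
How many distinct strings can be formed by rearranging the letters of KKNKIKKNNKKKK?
13! / (1! × 3! × 9!) = 2860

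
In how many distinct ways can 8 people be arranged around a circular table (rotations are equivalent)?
Circular: fix one position, arrange the rest. (8-1)! = 5040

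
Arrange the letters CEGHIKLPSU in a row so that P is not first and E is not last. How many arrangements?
By inclusion-exclusion: 10! - 2×(10-1)! + (10-2)! = 3628800 - 725760 + 40320 = 2943360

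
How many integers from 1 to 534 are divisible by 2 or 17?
⌊534/2⌋ + ⌊534/17⌋ - ⌊534/34⌋ = 267 + 31 - 15 = 283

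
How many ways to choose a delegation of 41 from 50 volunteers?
C(50,41) = 50!/(41!×9!) = 2505433700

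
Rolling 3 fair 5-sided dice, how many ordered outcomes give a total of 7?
Coefficient of x^7 in (x + x² + ... + x^5)^3. By inclusion-exclusion on dice exceeding 5: Σ_j (-1)^j C(3,j)·C(7-1-5j, 2) = C(3,0)·C(6,2) = 1·15 = 15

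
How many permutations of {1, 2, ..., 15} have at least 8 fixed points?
Exactly j fixed points: C(15,j)·!(15-j); sum over j ≥ 8 (derangement numbers via !m = (m-1)·(!(m-1) + !(m-2)): !0..!7 = 1, 0, 1, 2, 9, 44, 265, 1854). Σ_{j=8}^{15} C(15,j)·!(15-j) = C(15,8)·!7 + C(15,9)·!6 + C(15,10)·!5 + C(15,11)·!4 + C(15,12)·!3 + C(15,13)·!2 + C(15,14)·!1 + C(15,15)·!0 = 6435·1854 + 5005·265 + 3003·44 + 1365·9 + 455·2 + 105·1 + 15·0 + 1·1 = 13402248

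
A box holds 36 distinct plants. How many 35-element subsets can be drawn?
C(36,35) = 36!/(35!×1!) = 36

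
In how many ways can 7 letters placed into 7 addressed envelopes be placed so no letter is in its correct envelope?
!7 = Σ_{j=0}^{7} (-1)^j·7!/j! = 5040 - 5040 + 2520 - 840 + 210 - 42 + 7 - 1 = 1854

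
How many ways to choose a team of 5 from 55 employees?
C(55,5) = 55!/(5!×50!) = 3478761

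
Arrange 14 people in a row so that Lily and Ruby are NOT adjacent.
Total - adjacent = 14! - (14-1)!×2 = 87178291200 - 12454041600 = 74724249600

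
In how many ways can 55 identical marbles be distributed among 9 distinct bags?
C(55+9-1, 9-1) = C(63, 8) = 3872894697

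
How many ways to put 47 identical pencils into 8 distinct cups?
C(47+8-1, 8-1) = C(54, 7) = 177100560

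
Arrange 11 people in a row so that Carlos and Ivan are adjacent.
Treat as block: (11-1)! × 2! = 3628800 × 2 = 7257600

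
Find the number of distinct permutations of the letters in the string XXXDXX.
6! / (5! × 1!) = 6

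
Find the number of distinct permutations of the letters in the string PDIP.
4! / (1! × 2! × 1!) = 12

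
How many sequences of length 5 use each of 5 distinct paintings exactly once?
5! = 120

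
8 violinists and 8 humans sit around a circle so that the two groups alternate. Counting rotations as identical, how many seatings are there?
Fix one of the violinists: (8-1)! ways for the remaining violinists, × 8! ways for the humans = 5040 × 40320 = 203212800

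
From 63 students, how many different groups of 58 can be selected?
C(63,58) = 63!/(58!×5!) = 7028847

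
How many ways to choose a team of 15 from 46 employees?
C(46,15) = 46!/(15!×31!) = 511738760544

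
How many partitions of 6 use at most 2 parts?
By conjugation, equals partitions of 6 into parts ≤ 2. Let r_j(i) = number of partitions of i into parts ≤ j, for i = 0..6. r_1(i) = 1 for all i; r_j(i) = r_{j-1}(i) + r_j(i-j). Rows j = 2..2: ≤2: 1 1 2 2 3 3 4. r_2(6) = 4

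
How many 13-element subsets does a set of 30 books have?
C(30,13) = 30!/(13!×17!) = 119759850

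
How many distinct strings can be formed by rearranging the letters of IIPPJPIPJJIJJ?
13! / (4! × 5! × 4!) = 90090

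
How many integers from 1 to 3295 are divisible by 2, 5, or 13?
⌊3295/2⌋+⌊3295/5⌋+⌊3295/13⌋ - ⌊3295/10⌋-⌊3295/26⌋-⌊3295/65⌋ + ⌊3295/130⌋ = 1647+659+253 - 329-126-50 + 25 = 2079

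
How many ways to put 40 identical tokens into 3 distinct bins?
C(40+3-1, 3-1) = C(42, 2) = 861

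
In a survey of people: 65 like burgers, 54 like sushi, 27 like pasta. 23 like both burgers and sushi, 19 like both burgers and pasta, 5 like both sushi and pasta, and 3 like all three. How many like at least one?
|A∪B∪C| = 65+54+27-23-19-5+3 = 102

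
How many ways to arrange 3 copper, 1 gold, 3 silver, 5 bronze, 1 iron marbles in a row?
13! / (3! × 1! × 3! × 5! × 1!) = 1441440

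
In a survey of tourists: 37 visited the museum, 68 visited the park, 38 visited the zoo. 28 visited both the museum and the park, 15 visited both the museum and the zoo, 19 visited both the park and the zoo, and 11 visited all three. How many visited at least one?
|A∪B∪C| = 37+68+38-28-15-19+11 = 92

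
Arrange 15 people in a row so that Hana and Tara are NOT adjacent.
Total - adjacent = 15! - (15-1)!×2 = 1307674368000 - 174356582400 = 1133317785600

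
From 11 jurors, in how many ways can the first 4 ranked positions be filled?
P(11,4) = 11!/(11-4)! = 7920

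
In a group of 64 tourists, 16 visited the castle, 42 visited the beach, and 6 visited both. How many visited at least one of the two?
|A∪B| = |A| + |B| - |A∩B| = 16 + 42 - 6 = 52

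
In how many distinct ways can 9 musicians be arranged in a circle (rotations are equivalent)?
Circular: fix one position, arrange the rest. (9-1)! = 40320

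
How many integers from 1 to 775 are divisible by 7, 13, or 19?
⌊775/7⌋+⌊775/13⌋+⌊775/19⌋ - ⌊775/91⌋-⌊775/133⌋-⌊775/247⌋ + ⌊775/1729⌋ = 110+59+40 - 8-5-3 + 0 = 193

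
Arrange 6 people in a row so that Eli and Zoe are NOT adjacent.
Total - adjacent = 6! - (6-1)!×2 = 720 - 240 = 480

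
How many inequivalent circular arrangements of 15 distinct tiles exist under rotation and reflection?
(15-1)!/2 = 87178291200/2 = 43589145600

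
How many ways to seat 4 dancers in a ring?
Circular: fix one position, arrange the rest. (4-1)! = 6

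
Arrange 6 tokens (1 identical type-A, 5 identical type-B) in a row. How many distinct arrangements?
6! / (1! × 5!) = 6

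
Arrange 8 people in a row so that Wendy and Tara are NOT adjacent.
Total - adjacent = 8! - (8-1)!×2 = 40320 - 10080 = 30240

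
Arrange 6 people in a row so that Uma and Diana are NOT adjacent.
Total - adjacent = 6! - (6-1)!×2 = 720 - 240 = 480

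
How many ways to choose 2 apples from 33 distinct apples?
C(33,2) = 33!/(2!×31!) = 528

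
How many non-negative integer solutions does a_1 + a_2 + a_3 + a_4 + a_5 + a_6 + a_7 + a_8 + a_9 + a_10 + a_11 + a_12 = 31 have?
C(31+12-1, 12-1) = C(42, 11) = 4280561376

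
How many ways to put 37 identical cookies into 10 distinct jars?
C(37+10-1, 10-1) = C(46, 9) = 1101716330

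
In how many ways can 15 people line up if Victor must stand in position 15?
Fix one position: (15-1)! = 87178291200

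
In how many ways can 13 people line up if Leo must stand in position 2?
Fix one position: (13-1)! = 479001600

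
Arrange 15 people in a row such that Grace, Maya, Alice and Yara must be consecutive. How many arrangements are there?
Treat the 4 as one block: (15-4+1)! × 4! = 479001600 × 24 = 11496038400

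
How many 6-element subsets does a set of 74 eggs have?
C(74,6) = 74!/(6!×68!) = 185250786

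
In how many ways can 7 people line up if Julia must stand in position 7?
Fix one position: (7-1)! = 720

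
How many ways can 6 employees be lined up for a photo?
6! = 720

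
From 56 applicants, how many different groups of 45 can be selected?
C(56,45) = 56!/(45!×11!) = 148902215280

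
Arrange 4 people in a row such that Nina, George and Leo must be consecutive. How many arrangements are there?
Treat the 3 as one block: (4-3+1)! × 3! = 2 × 6 = 12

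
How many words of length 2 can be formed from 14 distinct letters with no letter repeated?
P(14,2) = 14!/(14-2)! = 182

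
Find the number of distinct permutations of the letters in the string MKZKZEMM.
8! / (2! × 1! × 2! × 3!) = 1680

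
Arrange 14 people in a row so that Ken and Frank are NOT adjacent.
Total - adjacent = 14! - (14-1)!×2 = 87178291200 - 12454041600 = 74724249600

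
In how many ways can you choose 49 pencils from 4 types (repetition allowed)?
C(49+4-1, 4-1) = C(52, 3) = 22100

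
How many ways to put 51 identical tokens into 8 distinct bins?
C(51+8-1, 8-1) = C(58, 7) = 300674088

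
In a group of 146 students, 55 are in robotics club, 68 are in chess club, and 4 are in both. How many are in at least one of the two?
|A∪B| = |A| + |B| - |A∩B| = 55 + 68 - 4 = 119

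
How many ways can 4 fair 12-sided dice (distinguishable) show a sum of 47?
Coefficient of x^47 in (x + x² + ... + x^12)^4. By inclusion-exclusion on dice exceeding 12: Σ_j (-1)^j C(4,j)·C(47-1-12j, 3) = C(4,0)·C(46,3) - C(4,1)·C(34,3) + C(4,2)·C(22,3) - C(4,3)·C(10,3) = 1·15180 - 4·5984 + 6·1540 - 4·120 = 4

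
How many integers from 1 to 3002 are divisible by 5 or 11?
⌊3002/5⌋ + ⌊3002/11⌋ - ⌊3002/55⌋ = 600 + 272 - 54 = 818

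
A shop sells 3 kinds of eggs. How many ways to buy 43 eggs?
C(43+3-1, 3-1) = C(45, 2) = 990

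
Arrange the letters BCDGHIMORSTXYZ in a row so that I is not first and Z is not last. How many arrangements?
By inclusion-exclusion: 14! - 2×(14-1)! + (14-2)! = 87178291200 - 12454041600 + 479001600 = 75203251200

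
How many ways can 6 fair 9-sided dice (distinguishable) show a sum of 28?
Coefficient of x^28 in (x + x² + ... + x^9)^6. By inclusion-exclusion on dice exceeding 9: Σ_j (-1)^j C(6,j)·C(28-1-9j, 5) = C(6,0)·C(27,5) - C(6,1)·C(18,5) + C(6,2)·C(9,5) = 1·80730 - 6·8568 + 15·126 = 31212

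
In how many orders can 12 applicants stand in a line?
12! = 479001600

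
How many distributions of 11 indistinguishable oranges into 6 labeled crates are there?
C(11+6-1, 6-1) = C(16, 5) = 4368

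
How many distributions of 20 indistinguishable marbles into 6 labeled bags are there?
C(20+6-1, 6-1) = C(25, 5) = 53130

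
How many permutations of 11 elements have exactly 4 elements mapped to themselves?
Choose the 4 fixed points C(11,4) = 330, derange the rest: !7 = Σ_{j=0}^{7} (-1)^j·7!/j! = 5040 - 5040 + 2520 - 840 + 210 - 42 + 7 - 1 = 1854. Product = 330 × 1854 = 611820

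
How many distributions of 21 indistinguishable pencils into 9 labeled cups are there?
C(21+9-1, 9-1) = C(29, 8) = 4292145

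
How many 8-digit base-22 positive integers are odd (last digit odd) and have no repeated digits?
Last∈{1,3,5,7,9,11,13,15,17,19,21}. Last=0: 0. Last nonzero: 11×20×P(20,6) = 6139584000. Total = 6139584000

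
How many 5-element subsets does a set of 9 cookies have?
C(9,5) = 9!/(5!×4!) = 126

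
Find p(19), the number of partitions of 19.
Pentagonal recurrence p(n) = p(n-1) + p(n-2) - p(n-5) - p(n-7) + p(n-12) + p(n-15) - ... gives p(0..18) = 1, 1, 2, 3, 5, 7, 11, 15, 22, 30, 42, 56, 77, 101, 135, 176, 231, 297, 385. p(19) = p(18) + p(17) - p(14) - p(12) + p(7) + p(4) = 385 + 297 - 135 - 77 + 15 + 5 = 490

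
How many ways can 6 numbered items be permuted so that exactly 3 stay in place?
Choose the 3 fixed points C(6,3) = 20, derange the rest: !3 = Σ_{j=0}^{3} (-1)^j·3!/j! = 6 - 6 + 3 - 1 = 2. Product = 20 × 2 = 40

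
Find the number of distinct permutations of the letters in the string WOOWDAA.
7! / (2! × 2! × 2! × 1!) = 630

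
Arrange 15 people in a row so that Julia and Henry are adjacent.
Treat as block: (15-1)! × 2! = 87178291200 × 2 = 174356582400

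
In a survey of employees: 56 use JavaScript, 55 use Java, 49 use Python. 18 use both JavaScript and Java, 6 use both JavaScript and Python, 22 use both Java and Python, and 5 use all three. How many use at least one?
|A∪B∪C| = 56+55+49-18-6-22+5 = 119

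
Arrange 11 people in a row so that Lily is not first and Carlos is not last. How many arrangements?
By inclusion-exclusion: 11! - 2×(11-1)! + (11-2)! = 39916800 - 7257600 + 362880 = 33022080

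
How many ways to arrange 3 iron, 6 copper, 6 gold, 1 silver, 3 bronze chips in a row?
19! / (3! × 6! × 6! × 1! × 3!) = 6518191680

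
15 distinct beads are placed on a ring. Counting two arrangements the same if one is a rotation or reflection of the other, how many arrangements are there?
(15-1)!/2 = 87178291200/2 = 43589145600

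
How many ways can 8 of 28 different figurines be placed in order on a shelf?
P(28,8) = 28!/(28-8)! = 125318793600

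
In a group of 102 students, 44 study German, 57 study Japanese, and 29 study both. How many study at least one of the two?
|A∪B| = |A| + |B| - |A∩B| = 44 + 57 - 29 = 72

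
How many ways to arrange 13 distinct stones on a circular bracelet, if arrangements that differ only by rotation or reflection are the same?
(13-1)!/2 = 479001600/2 = 239500800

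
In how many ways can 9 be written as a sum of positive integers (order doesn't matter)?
Pentagonal recurrence p(n) = p(n-1) + p(n-2) - p(n-5) - p(n-7) + p(n-12) + p(n-15) - ... gives p(0..8) = 1, 1, 2, 3, 5, 7, 11, 15, 22. p(9) = p(8) + p(7) - p(4) - p(2) = 22 + 15 - 5 - 2 = 30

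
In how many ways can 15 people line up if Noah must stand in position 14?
Fix one position: (15-1)! = 87178291200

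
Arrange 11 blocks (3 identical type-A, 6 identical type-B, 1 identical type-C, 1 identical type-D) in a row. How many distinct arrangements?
11! / (3! × 6! × 1! × 1!) = 9240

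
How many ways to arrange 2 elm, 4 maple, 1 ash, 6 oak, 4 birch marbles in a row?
17! / (2! × 4! × 1! × 6! × 4!) = 428828400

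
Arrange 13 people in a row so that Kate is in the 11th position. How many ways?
Fix one position: (13-1)! = 479001600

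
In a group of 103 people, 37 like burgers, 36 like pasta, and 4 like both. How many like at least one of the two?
|A∪B| = |A| + |B| - |A∩B| = 37 + 36 - 4 = 69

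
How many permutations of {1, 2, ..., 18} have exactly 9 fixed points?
Choose the 9 fixed points C(18,9) = 48620, derange the rest: !9 = Σ_{j=0}^{9} (-1)^j·9!/j! = 362880 - 362880 + 181440 - 60480 + 15120 - 3024 + 504 - 72 + 9 - 1 = 133496. Product = 48620 × 133496 = 6490575520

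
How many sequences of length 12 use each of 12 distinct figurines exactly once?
12! = 479001600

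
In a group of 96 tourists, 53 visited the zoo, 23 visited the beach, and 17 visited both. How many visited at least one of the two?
|A∪B| = |A| + |B| - |A∩B| = 53 + 23 - 17 = 59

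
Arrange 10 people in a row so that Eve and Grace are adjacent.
Treat as block: (10-1)! × 2! = 362880 × 2 = 725760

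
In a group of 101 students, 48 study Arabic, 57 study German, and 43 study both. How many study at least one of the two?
|A∪B| = |A| + |B| - |A∩B| = 48 + 57 - 43 = 62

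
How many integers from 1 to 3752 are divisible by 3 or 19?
⌊3752/3⌋ + ⌊3752/19⌋ - ⌊3752/57⌋ = 1250 + 197 - 65 = 1382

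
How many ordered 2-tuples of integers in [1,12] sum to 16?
Coefficient of x^16 in (x + x² + ... + x^12)^2. By inclusion-exclusion on dice exceeding 12: Σ_j (-1)^j C(2,j)·C(16-1-12j, 1) = C(2,0)·C(15,1) - C(2,1)·C(3,1) = 1·15 - 2·3 = 9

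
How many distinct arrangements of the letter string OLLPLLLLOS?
10! / (2! × 1! × 6! × 1!) = 2520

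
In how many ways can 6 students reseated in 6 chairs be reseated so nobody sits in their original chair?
!6 = Σ_{j=0}^{6} (-1)^j·6!/j! = 720 - 720 + 360 - 120 + 30 - 6 + 1 = 265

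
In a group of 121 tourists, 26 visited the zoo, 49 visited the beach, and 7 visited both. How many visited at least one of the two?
|A∪B| = |A| + |B| - |A∩B| = 26 + 49 - 7 = 68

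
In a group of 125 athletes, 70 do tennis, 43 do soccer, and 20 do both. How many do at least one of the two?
|A∪B| = |A| + |B| - |A∩B| = 70 + 43 - 20 = 93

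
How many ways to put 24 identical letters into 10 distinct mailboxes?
C(24+10-1, 10-1) = C(33, 9) = 38567100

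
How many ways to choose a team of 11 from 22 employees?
C(22,11) = 22!/(11!×11!) = 705432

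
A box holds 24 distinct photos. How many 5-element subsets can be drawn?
C(24,5) = 24!/(5!×19!) = 42504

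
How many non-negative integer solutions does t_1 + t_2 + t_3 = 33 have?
C(33+3-1, 3-1) = C(35, 2) = 595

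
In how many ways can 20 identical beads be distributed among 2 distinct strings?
C(20+2-1, 2-1) = C(21, 1) = 21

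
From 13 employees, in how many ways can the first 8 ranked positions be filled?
P(13,8) = 13!/(13-8)! = 51891840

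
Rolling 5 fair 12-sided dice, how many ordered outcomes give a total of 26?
Coefficient of x^26 in (x + x² + ... + x^12)^5. By inclusion-exclusion on dice exceeding 12: Σ_j (-1)^j C(5,j)·C(26-1-12j, 4) = C(5,0)·C(25,4) - C(5,1)·C(13,4) = 1·12650 - 5·715 = 9075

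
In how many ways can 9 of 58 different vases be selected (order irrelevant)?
C(58,9) = 58!/(9!×49!) = 10648873950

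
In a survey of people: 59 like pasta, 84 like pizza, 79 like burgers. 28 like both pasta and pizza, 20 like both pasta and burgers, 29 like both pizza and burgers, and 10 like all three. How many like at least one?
|A∪B∪C| = 59+84+79-28-20-29+10 = 155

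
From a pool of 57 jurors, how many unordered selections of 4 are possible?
C(57,4) = 57!/(4!×53!) = 395010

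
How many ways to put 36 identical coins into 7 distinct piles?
C(36+7-1, 7-1) = C(42, 6) = 5245786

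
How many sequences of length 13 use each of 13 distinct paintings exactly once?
13! = 6227020800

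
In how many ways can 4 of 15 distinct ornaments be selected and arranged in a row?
P(15,4) = 15!/(15-4)! = 32760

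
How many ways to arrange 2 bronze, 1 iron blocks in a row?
3! / (2! × 1!) = 3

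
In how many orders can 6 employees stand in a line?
6! = 720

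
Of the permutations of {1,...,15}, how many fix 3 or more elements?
Exactly j fixed points: C(15,j)·!(15-j); sum over j ≥ 3 (derangement numbers via !m = (m-1)·(!(m-1) + !(m-2)): !0..!12 = 1, 0, 1, 2, 9, 44, 265, 1854, 14833, 133496, 1334961, 14684570, 176214841). Σ_{j=3}^{15} C(15,j)·!(15-j) = C(15,3)·!12 + C(15,4)·!11 + C(15,5)·!10 + C(15,6)·!9 + C(15,7)·!8 + C(15,8)·!7 + C(15,9)·!6 + C(15,10)·!5 + C(15,11)·!4 + C(15,12)·!3 + C(15,13)·!2 + C(15,14)·!1 + C(15,15)·!0 = 455·176214841 + 1365·14684570 + 3003·1334961 + 5005·133496 + 6435·14833 + 6435·1854 + 5005·265 + 3003·44 + 1365·9 + 455·2 + 105·1 + 15·0 + 1·1 = 105008078671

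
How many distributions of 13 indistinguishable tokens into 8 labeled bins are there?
C(13+8-1, 8-1) = C(20, 7) = 77520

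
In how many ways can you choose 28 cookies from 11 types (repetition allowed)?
C(28+11-1, 11-1) = C(38, 10) = 472733756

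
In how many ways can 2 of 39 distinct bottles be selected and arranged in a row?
P(39,2) = 39!/(39-2)! = 1482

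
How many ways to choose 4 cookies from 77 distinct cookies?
C(77,4) = 77!/(4!×73!) = 1353275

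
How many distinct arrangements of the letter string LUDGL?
5! / (1! × 1! × 2! × 1!) = 60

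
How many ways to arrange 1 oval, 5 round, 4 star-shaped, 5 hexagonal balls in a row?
15! / (1! × 5! × 4! × 5!) = 3783780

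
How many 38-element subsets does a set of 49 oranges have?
C(49,38) = 49!/(38!×11!) = 29135916264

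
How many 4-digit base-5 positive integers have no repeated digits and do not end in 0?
Last digit: 4 nonzero choices. First digit: 3 (nonzero, ≠last). Middle 2: P(3,2) = 6. Total = 72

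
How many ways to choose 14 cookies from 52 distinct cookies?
C(52,14) = 52!/(14!×38!) = 1768966344600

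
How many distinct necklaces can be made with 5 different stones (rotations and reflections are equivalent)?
(5-1)!/2 = 24/2 = 12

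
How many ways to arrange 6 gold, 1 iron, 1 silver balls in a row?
8! / (6! × 1! × 1!) = 56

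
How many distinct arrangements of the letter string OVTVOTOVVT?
10! / (3! × 3! × 4!) = 4200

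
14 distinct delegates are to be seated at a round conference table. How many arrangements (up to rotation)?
Circular: fix one position, arrange the rest. (14-1)! = 6227020800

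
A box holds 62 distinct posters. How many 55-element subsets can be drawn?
C(62,55) = 62!/(55!×7!) = 491796152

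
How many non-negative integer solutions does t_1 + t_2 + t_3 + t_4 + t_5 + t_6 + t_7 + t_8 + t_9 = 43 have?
C(43+9-1, 9-1) = C(51, 8) = 636763050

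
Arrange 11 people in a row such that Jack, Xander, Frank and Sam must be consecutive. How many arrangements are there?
Treat the 4 as one block: (11-4+1)! × 4! = 40320 × 24 = 967680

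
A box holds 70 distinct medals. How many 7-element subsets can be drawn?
C(70,7) = 70!/(7!×63!) = 1198774720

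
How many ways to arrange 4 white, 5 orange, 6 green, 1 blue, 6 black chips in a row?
22! / (4! × 5! × 6! × 1! × 6!) = 752851139040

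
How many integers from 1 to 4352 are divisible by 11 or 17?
⌊4352/11⌋ + ⌊4352/17⌋ - ⌊4352/187⌋ = 395 + 256 - 23 = 628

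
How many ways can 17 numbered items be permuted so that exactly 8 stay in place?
Choose the 8 fixed points C(17,8) = 24310, derange the rest: !9 = Σ_{j=0}^{9} (-1)^j·9!/j! = 362880 - 362880 + 181440 - 60480 + 15120 - 3024 + 504 - 72 + 9 - 1 = 133496. Product = 24310 × 133496 = 3245287760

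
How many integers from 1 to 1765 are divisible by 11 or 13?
⌊1765/11⌋ + ⌊1765/13⌋ - ⌊1765/143⌋ = 160 + 135 - 12 = 283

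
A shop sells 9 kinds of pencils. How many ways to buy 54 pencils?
C(54+9-1, 9-1) = C(62, 8) = 3381098545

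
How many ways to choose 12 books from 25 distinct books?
C(25,12) = 25!/(12!×13!) = 5200300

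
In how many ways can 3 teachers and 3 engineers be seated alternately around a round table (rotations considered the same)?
Fix one of the teachers: (3-1)! ways for the remaining teachers, × 3! ways for the engineers = 2 × 6 = 12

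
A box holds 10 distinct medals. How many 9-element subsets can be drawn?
C(10,9) = 10!/(9!×1!) = 10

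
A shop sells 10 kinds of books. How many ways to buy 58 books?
C(58+10-1, 10-1) = C(67, 9) = 42757703560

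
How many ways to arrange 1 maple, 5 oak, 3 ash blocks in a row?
9! / (1! × 5! × 3!) = 504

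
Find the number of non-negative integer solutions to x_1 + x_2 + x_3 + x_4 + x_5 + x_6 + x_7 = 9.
C(9+7-1, 7-1) = C(15, 6) = 5005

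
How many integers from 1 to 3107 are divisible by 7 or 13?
⌊3107/7⌋ + ⌊3107/13⌋ - ⌊3107/91⌋ = 443 + 239 - 34 = 648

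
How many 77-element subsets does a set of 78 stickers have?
C(78,77) = 78!/(77!×1!) = 78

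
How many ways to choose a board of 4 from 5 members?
C(5,4) = 5!/(4!×1!) = 5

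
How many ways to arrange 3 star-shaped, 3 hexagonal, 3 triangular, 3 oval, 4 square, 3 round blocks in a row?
19! / (3! × 3! × 3! × 3! × 4! × 3!) = 651819168000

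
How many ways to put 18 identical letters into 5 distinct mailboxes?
C(18+5-1, 5-1) = C(22, 4) = 7315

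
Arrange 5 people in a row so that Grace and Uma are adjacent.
Treat as block: (5-1)! × 2! = 24 × 2 = 48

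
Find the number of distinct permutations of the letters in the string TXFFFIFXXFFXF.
13! / (4! × 1! × 1! × 7!) = 51480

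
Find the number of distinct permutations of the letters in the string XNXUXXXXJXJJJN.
14! / (1! × 4! × 7! × 2!) = 360360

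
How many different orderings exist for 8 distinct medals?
8! = 40320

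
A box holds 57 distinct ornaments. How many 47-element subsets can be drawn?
C(57,47) = 57!/(47!×10!) = 43183019880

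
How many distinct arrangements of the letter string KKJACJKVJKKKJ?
13! / (4! × 1! × 1! × 6! × 1!) = 360360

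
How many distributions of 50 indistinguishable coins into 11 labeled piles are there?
C(50+11-1, 11-1) = C(60, 10) = 75394027566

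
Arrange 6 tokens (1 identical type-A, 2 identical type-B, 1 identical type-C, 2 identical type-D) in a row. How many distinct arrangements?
6! / (1! × 2! × 1! × 2!) = 180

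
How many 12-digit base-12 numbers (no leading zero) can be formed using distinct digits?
First digit: 11 choices (nonzero). Then descending: 11 × 11 × 10 × 9 × 8 × 7 × 6 × 5 × 4 × 3 × 2 × 1 = 439084800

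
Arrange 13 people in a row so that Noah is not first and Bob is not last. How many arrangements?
By inclusion-exclusion: 13! - 2×(13-1)! + (13-2)! = 6227020800 - 958003200 + 39916800 = 5308934400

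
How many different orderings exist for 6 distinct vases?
6! = 720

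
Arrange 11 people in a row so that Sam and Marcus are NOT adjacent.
Total - adjacent = 11! - (11-1)!×2 = 39916800 - 7257600 = 32659200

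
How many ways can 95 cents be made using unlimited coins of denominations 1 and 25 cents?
Coefficient of x^95 in 1/(1-x^1) · 1/(1-x^25). Use j coins of 25 for j = 0..⌊95/25⌋ = 3, the rest in 1s: 3 + 1 = 4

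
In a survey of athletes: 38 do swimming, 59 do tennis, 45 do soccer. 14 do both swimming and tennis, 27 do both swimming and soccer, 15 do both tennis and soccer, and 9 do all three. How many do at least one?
|A∪B∪C| = 38+59+45-14-27-15+9 = 95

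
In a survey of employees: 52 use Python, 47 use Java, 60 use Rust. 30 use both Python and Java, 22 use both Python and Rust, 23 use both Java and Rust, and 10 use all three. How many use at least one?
|A∪B∪C| = 52+47+60-30-22-23+10 = 94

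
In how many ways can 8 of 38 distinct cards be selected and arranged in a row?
P(38,8) = 38!/(38-8)! = 1971788797440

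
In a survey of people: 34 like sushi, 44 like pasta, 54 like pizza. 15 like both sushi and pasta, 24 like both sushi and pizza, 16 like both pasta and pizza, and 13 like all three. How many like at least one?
|A∪B∪C| = 34+44+54-15-24-16+13 = 90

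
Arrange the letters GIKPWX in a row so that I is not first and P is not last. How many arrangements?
By inclusion-exclusion: 6! - 2×(6-1)! + (6-2)! = 720 - 240 + 24 = 504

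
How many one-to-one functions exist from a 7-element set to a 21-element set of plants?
P(21,7) = 21!/(21-7)! = 586051200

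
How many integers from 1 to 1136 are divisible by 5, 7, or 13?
⌊1136/5⌋+⌊1136/7⌋+⌊1136/13⌋ - ⌊1136/35⌋-⌊1136/65⌋-⌊1136/91⌋ + ⌊1136/455⌋ = 227+162+87 - 32-17-12 + 2 = 417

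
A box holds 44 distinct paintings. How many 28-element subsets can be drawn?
C(44,28) = 44!/(28!×16!) = 416714805914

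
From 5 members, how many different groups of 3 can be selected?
C(5,3) = 5!/(3!×2!) = 10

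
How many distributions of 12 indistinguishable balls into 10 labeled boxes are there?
C(12+10-1, 10-1) = C(21, 9) = 293930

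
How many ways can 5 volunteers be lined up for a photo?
5! = 120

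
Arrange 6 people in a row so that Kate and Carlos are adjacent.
Treat as block: (6-1)! × 2! = 120 × 2 = 240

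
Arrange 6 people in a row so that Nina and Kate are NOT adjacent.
Total - adjacent = 6! - (6-1)!×2 = 720 - 240 = 480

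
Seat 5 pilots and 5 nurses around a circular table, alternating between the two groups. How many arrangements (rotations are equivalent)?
Fix one of the pilots: (5-1)! ways for the remaining pilots, × 5! ways for the nurses = 24 × 120 = 2880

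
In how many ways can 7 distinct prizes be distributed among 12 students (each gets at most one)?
P(12,7) = 12!/(12-7)! = 3991680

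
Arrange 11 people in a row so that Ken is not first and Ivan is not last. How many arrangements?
By inclusion-exclusion: 11! - 2×(11-1)! + (11-2)! = 39916800 - 7257600 + 362880 = 33022080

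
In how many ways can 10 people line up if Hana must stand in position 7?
Fix one position: (10-1)! = 362880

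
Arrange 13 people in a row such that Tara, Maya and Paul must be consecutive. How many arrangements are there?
Treat the 3 as one block: (13-3+1)! × 3! = 39916800 × 6 = 239500800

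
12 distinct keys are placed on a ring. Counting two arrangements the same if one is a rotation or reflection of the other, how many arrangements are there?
(12-1)!/2 = 39916800/2 = 19958400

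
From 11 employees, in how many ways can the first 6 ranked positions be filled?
P(11,6) = 11!/(11-6)! = 332640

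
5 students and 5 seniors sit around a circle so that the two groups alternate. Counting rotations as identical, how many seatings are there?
Fix one of the students: (5-1)! ways for the remaining students, × 5! ways for the seniors = 24 × 120 = 2880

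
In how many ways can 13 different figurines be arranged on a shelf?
13! = 6227020800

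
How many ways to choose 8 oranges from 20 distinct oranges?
C(20,8) = 20!/(8!×12!) = 125970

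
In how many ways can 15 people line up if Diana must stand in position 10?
Fix one position: (15-1)! = 87178291200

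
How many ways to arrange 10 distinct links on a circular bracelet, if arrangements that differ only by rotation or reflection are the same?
(10-1)!/2 = 362880/2 = 181440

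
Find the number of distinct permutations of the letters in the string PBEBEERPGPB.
11! / (3! × 3! × 1! × 1! × 3!) = 184800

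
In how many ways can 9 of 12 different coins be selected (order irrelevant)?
C(12,9) = 12!/(9!×3!) = 220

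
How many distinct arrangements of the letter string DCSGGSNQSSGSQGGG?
16! / (1! × 6! × 2! × 1! × 1! × 5!) = 121080960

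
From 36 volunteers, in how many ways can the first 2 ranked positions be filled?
P(36,2) = 36!/(36-2)! = 1260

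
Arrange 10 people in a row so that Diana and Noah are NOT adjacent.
Total - adjacent = 10! - (10-1)!×2 = 3628800 - 725760 = 2903040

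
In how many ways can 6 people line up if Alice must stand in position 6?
Fix one position: (6-1)! = 120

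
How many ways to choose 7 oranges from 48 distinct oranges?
C(48,7) = 48!/(7!×41!) = 73629072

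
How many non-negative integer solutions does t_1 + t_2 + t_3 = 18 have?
C(18+3-1, 3-1) = C(20, 2) = 190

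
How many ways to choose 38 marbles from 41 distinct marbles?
C(41,38) = 41!/(38!×3!) = 10660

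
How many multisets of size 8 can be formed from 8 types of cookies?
C(8+8-1, 8-1) = C(15, 7) = 6435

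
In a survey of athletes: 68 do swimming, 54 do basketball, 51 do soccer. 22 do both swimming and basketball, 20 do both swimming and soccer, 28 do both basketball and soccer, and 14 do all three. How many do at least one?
|A∪B∪C| = 68+54+51-22-20-28+14 = 117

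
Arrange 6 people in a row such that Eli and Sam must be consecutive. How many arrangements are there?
Treat the 2 as one block: (6-2+1)! × 2! = 120 × 2 = 240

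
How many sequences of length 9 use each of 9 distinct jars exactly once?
9! = 362880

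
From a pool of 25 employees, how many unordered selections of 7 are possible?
C(25,7) = 25!/(7!×18!) = 480700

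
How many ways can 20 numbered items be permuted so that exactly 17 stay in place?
Choose the 17 fixed points C(20,17) = 1140, derange the rest: !3 = Σ_{j=0}^{3} (-1)^j·3!/j! = 6 - 6 + 3 - 1 = 2. Product = 1140 × 2 = 2280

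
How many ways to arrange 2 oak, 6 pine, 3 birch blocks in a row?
11! / (2! × 6! × 3!) = 4620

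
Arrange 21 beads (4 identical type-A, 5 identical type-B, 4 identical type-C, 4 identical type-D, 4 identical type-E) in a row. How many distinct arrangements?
21! / (4! × 5! × 4! × 4! × 4!) = 1283268987000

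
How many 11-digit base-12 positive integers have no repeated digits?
First digit: 11 choices (nonzero). Then descending: 11 × 11 × 10 × 9 × 8 × 7 × 6 × 5 × 4 × 3 × 2 = 439084800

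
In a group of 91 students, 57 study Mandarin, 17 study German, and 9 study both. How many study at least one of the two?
|A∪B| = |A| + |B| - |A∩B| = 57 + 17 - 9 = 65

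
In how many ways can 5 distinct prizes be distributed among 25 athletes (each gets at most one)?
P(25,5) = 25!/(25-5)! = 6375600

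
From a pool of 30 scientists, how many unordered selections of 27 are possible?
C(30,27) = 30!/(27!×3!) = 4060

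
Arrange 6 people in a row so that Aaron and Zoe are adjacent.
Treat as block: (6-1)! × 2! = 120 × 2 = 240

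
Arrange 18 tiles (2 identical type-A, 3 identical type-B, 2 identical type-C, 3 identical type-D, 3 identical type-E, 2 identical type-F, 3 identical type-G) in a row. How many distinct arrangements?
18! / (2! × 3! × 2! × 3! × 3! × 2! × 3!) = 617512896000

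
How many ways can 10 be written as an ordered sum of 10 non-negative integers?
C(10+10-1, 10-1) = C(19, 9) = 92378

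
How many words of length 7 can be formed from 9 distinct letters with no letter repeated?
P(9,7) = 9!/(9-7)! = 181440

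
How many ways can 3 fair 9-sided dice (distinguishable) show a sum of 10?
Coefficient of x^10 in (x + x² + ... + x^9)^3. By inclusion-exclusion on dice exceeding 9: Σ_j (-1)^j C(3,j)·C(10-1-9j, 2) = C(3,0)·C(9,2) = 1·36 = 36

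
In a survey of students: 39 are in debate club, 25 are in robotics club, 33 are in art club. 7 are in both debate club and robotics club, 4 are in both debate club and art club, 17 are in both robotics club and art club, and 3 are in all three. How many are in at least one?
|A∪B∪C| = 39+25+33-7-4-17+3 = 72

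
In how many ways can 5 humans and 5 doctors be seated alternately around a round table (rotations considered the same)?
Fix one of the humans: (5-1)! ways for the remaining humans, × 5! ways for the doctors = 24 × 120 = 2880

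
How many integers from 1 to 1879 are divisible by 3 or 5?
⌊1879/3⌋ + ⌊1879/5⌋ - ⌊1879/15⌋ = 626 + 375 - 125 = 876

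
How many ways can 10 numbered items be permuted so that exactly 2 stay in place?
Choose the 2 fixed points C(10,2) = 45, derange the rest: !8 = Σ_{j=0}^{8} (-1)^j·8!/j! = 40320 - 40320 + 20160 - 6720 + 1680 - 336 + 56 - 8 + 1 = 14833. Product = 45 × 14833 = 667485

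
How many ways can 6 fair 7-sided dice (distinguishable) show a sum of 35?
Coefficient of x^35 in (x + x² + ... + x^7)^6. By inclusion-exclusion on dice exceeding 7: Σ_j (-1)^j C(6,j)·C(35-1-7j, 5) = C(6,0)·C(34,5) - C(6,1)·C(27,5) + C(6,2)·C(20,5) - C(6,3)·C(13,5) + C(6,4)·C(6,5) = 1·278256 - 6·80730 + 15·15504 - 20·1287 + 15·6 = 786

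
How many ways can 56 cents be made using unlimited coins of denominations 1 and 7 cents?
Coefficient of x^56 in 1/(1-x^1) · 1/(1-x^7). Use j coins of 7 for j = 0..⌊56/7⌋ = 8, the rest in 1s: 8 + 1 = 9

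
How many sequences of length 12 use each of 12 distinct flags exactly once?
12! = 479001600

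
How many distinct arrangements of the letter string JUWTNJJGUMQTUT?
14! / (1! × 3! × 1! × 3! × 3! × 1! × 1! × 1!) = 403603200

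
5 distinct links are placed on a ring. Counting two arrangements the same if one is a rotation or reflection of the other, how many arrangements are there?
(5-1)!/2 = 24/2 = 12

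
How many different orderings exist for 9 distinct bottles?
9! = 362880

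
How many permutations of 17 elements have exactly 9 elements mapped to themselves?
Choose the 9 fixed points C(17,9) = 24310, derange the rest: !8 = Σ_{j=0}^{8} (-1)^j·8!/j! = 40320 - 40320 + 20160 - 6720 + 1680 - 336 + 56 - 8 + 1 = 14833. Product = 24310 × 14833 = 360590230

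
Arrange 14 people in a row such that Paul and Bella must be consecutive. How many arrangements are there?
Treat the 2 as one block: (14-2+1)! × 2! = 6227020800 × 2 = 12454041600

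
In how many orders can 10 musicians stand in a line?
10! = 3628800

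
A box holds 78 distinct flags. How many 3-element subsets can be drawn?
C(78,3) = 78!/(3!×75!) = 76076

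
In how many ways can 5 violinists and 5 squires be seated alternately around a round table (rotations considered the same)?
Fix one of the violinists: (5-1)! ways for the remaining violinists, × 5! ways for the squires = 24 × 120 = 2880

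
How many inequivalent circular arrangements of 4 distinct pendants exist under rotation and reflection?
(4-1)!/2 = 6/2 = 3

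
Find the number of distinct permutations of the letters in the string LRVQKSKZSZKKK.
13! / (5! × 1! × 1! × 2! × 1! × 1! × 2!) = 12972960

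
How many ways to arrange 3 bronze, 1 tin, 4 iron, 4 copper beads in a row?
12! / (3! × 1! × 4! × 4!) = 138600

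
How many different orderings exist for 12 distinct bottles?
12! = 479001600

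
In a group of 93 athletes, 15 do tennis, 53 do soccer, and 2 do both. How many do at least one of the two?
|A∪B| = |A| + |B| - |A∩B| = 15 + 53 - 2 = 66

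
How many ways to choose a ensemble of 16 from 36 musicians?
C(36,16) = 36!/(16!×20!) = 7307872110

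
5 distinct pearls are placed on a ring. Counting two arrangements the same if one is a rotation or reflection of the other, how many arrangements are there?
(5-1)!/2 = 24/2 = 12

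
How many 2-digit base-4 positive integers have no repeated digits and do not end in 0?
Last digit: 3 nonzero choices. First digit: 2 (nonzero, ≠last). Middle 0: P(2,0) = 1. Total = 6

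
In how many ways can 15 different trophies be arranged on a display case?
15! = 1307674368000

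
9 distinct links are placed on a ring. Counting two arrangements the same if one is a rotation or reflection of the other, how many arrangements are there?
(9-1)!/2 = 40320/2 = 20160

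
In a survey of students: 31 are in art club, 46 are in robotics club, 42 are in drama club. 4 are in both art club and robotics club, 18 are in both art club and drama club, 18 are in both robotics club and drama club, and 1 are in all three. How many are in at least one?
|A∪B∪C| = 31+46+42-4-18-18+1 = 80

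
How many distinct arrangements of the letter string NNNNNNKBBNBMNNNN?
16! / (11! × 3! × 1! × 1!) = 87360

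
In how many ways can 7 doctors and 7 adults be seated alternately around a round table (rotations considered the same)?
Fix one of the doctors: (7-1)! ways for the remaining doctors, × 7! ways for the adults = 720 × 5040 = 3628800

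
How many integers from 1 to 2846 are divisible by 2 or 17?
⌊2846/2⌋ + ⌊2846/17⌋ - ⌊2846/34⌋ = 1423 + 167 - 83 = 1507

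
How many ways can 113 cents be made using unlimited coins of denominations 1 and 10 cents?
Coefficient of x^113 in 1/(1-x^1) · 1/(1-x^10). Use j coins of 10 for j = 0..⌊113/10⌋ = 11, the rest in 1s: 11 + 1 = 12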